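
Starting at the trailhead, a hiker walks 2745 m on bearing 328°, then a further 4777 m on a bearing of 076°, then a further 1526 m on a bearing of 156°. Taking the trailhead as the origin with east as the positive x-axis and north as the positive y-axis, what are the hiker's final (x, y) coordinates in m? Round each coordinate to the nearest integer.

(3801, 2089)

Leg 1 (328°, 2745 m): east 2745 sin 328° = -1454.63, north 2745 cos 328° = 2327.89
Leg 2 (076°, 4777 m): east 4777 sin 76° = 4635.10, north 4777 cos 76° = 1155.66
Leg 3 (156°, 1526 m): east 1526 sin 156° = 620.68, north 1526 cos 156° = -1394.07
Summing: 3801.15 m east, 2089.48 m north → (3801, 2089).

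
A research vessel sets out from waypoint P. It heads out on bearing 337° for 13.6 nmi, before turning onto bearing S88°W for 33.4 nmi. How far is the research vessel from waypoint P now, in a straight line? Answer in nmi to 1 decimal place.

Leg 1 (337°, 13.6 nmi): east 13.6 sin 337° = -5.31, north 13.6 cos 337° = 12.52
Leg 2 (S88°W, 33.4 nmi): east 33.4 sin 268° = -33.38, north 33.4 cos 268° = -1.17
Net: -38.69 east, 11.35 north. Distance = √((-38.69)² + (11.35)²) = 40.325 nmi.

40.3 nmi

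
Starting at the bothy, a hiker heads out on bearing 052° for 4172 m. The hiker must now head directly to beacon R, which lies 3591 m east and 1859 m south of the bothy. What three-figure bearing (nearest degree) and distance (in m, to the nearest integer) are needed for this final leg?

Leg 1 (052°, 4172 m): east 4172 sin 52° = 3287.58, north 4172 cos 52° = 2568.54
Current position: (3287.58, 2568.54). Target: (3591, -1859). Remaining: Δeast = 303.42, Δnorth = -4427.54.
Bearing = atan2(303.42, -4427.54) mod 360° = 176.08°; distance = √((303.42)² + (-4427.54)²) = 4437.924 m.

176°, 4438 m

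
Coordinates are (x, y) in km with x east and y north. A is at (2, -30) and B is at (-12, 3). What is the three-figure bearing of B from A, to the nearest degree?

Δeast = -12 − 2 = -14.00; Δnorth = 3 − -30 = 33.00.
Bearing = atan2(Δeast, Δnorth) mod 360° = 337.01° ≈ 337°.

337°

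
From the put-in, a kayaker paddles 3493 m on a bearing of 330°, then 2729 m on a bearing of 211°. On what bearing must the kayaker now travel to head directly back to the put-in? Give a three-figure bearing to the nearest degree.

102°

Leg 1 (330°, 3493 m): east 3493 sin 330° = -1746.50, north 3493 cos 330° = 3025.03
Leg 2 (211°, 2729 m): east 2729 sin 211° = -1405.54, north 2729 cos 211° = -2339.21
Net displacement: -3152.04 east, 685.82 north. Direction back to start is (3152.04, -685.82): bearing = atan2(3152.04, -685.82) mod 360° = 102.28° ≈ 102°.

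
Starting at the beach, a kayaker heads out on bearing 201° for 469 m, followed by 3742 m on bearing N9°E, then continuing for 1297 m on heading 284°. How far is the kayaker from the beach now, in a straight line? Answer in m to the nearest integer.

3670 m

Leg 1 (201°, 469 m): east 469 sin 201° = -168.07, north 469 cos 201° = -437.85
Leg 2 (N9°E, 3742 m): east 3742 sin 9° = 585.38, north 3742 cos 9° = 3695.93
Leg 3 (284°, 1297 m): east 1297 sin 284° = -1258.47, north 1297 cos 284° = 313.77
Net: -841.17 east, 3571.85 north. Distance = √((-841.17)² + (3571.85)²) = 3669.564 m.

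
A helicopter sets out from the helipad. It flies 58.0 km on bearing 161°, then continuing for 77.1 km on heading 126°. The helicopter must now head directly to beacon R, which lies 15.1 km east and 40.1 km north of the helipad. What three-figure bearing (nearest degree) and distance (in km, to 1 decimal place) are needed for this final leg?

335°, 155.1 km

Leg 1 (161°, 58.0 km): east 58.0 sin 161° = 18.88, north 58.0 cos 161° = -54.84
Leg 2 (126°, 77.1 km): east 77.1 sin 126° = 62.38, north 77.1 cos 126° = -45.32
Current position: (81.26, -100.16). Target: (15.1, 40.1). Remaining: Δeast = -66.16, Δnorth = 140.26.
Bearing = atan2(-66.16, 140.26) mod 360° = 334.75°; distance = √((-66.16)² + (140.26)²) = 155.078 km.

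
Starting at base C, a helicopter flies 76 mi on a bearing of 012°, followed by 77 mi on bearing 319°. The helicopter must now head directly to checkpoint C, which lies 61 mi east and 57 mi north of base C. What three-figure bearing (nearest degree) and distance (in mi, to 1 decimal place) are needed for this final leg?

Leg 1 (012°, 76 mi): east 76 sin 12° = 15.80, north 76 cos 12° = 74.34
Leg 2 (319°, 77 mi): east 77 sin 319° = -50.52, north 77 cos 319° = 58.11
Current position: (-34.72, 132.45). Target: (61, 57). Remaining: Δeast = 95.72, Δnorth = -75.45.
Bearing = atan2(95.72, -75.45) mod 360° = 128.25°; distance = √((95.72)² + (-75.45)²) = 121.879 mi.

128°, 121.9 mi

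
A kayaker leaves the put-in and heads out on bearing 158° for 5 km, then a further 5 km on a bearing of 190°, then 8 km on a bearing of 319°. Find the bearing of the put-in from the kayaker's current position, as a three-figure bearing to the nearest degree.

050°

Leg 1 (158°, 5 km): east 5 sin 158° = 1.87, north 5 cos 158° = -4.64
Leg 2 (190°, 5 km): east 5 sin 190° = -0.87, north 5 cos 190° = -4.92
Leg 3 (319°, 8 km): east 8 sin 319° = -5.25, north 8 cos 319° = 6.04
Net displacement: -4.24 east, -3.52 north. Direction back to start is (4.24, 3.52): bearing = atan2(4.24, 3.52) mod 360° = 50.31° ≈ 050°.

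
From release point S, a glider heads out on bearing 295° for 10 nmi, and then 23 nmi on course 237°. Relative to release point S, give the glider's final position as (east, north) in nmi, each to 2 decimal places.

Leg 1 (295°, 10 nmi): east 10 sin 295° = -9.06, north 10 cos 295° = 4.23
Leg 2 (237°, 23 nmi): east 23 sin 237° = -19.29, north 23 cos 237° = -12.53
Summing: -28.35 nmi east, -8.30 nmi north → (-28.35, -8.30).

(-28.35, -8.30)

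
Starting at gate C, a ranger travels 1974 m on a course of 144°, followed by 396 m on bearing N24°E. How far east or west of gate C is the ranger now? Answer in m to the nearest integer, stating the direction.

Leg 1 (144°, 1974 m): east 1974 sin 144° = 1160.29, north 1974 cos 144° = -1597.00
Leg 2 (N24°E, 396 m): east 396 sin 24° = 161.07, north 396 cos 24° = 361.76
Net east component: 1321.36 m.

1321 m east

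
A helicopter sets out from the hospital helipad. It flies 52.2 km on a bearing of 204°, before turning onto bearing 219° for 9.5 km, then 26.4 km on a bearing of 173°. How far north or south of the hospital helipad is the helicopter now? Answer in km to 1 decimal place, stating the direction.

Leg 1 (204°, 52.2 km): east 52.2 sin 204° = -21.23, north 52.2 cos 204° = -47.69
Leg 2 (219°, 9.5 km): east 9.5 sin 219° = -5.98, north 9.5 cos 219° = -7.38
Leg 3 (173°, 26.4 km): east 26.4 sin 173° = 3.22, north 26.4 cos 173° = -26.20
Net north component: -81.27 km.

81.3 km south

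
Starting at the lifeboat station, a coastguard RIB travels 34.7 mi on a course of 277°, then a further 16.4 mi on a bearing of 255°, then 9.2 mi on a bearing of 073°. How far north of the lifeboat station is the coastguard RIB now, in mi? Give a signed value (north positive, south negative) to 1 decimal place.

2.7 mi

Leg 1 (277°, 34.7 mi): east 34.7 sin 277° = -34.44, north 34.7 cos 277° = 4.23
Leg 2 (255°, 16.4 mi): east 16.4 sin 255° = -15.84, north 16.4 cos 255° = -4.24
Leg 3 (073°, 9.2 mi): east 9.2 sin 73° = 8.80, north 9.2 cos 73° = 2.69
Net north component: 2.67 mi.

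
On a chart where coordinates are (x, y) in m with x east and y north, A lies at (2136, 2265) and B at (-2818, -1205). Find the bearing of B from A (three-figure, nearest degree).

235°

Δeast = -2818 − 2136 = -4954.00; Δnorth = -1205 − 2265 = -3470.00.
Bearing = atan2(Δeast, Δnorth) mod 360° = 234.99° ≈ 235°.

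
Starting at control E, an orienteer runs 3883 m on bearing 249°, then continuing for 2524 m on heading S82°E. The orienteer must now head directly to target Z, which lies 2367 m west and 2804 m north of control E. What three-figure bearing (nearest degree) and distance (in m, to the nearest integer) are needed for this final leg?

345°, 4713 m

Leg 1 (249°, 3883 m): east 3883 sin 249° = -3625.09, north 3883 cos 249° = -1391.54
Leg 2 (S82°E, 2524 m): east 2524 sin 98° = 2499.44, north 2524 cos 98° = -351.27
Current position: (-1125.66, -1742.82). Target: (-2367, 2804). Remaining: Δeast = -1241.34, Δnorth = 4546.82.
Bearing = atan2(-1241.34, 4546.82) mod 360° = 344.73°; distance = √((-1241.34)² + (4546.82)²) = 4713.223 m.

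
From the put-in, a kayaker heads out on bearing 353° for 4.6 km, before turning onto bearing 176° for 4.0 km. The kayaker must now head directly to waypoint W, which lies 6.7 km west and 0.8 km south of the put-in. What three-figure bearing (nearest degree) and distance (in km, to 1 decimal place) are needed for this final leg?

Leg 1 (353°, 4.6 km): east 4.6 sin 353° = -0.56, north 4.6 cos 353° = 4.57
Leg 2 (176°, 4.0 km): east 4.0 sin 176° = 0.28, north 4.0 cos 176° = -3.99
Current position: (-0.28, 0.58). Target: (-6.7, -0.8). Remaining: Δeast = -6.42, Δnorth = -1.38.
Bearing = atan2(-6.42, -1.38) mod 360° = 257.90°; distance = √((-6.42)² + (-1.38)²) = 6.564 km.

258°, 6.6 km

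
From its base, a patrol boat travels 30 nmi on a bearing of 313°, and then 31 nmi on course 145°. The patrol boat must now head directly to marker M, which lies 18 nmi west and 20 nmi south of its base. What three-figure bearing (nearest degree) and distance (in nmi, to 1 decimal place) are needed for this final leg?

Leg 1 (313°, 30 nmi): east 30 sin 313° = -21.94, north 30 cos 313° = 20.46
Leg 2 (145°, 31 nmi): east 31 sin 145° = 17.78, north 31 cos 145° = -25.39
Current position: (-4.16, -4.93). Target: (-18, -20). Remaining: Δeast = -13.84, Δnorth = -15.07.
Bearing = atan2(-13.84, -15.07) mod 360° = 222.57°; distance = √((-13.84)² + (-15.07)²) = 20.458 nmi.

223°, 20.5 nmi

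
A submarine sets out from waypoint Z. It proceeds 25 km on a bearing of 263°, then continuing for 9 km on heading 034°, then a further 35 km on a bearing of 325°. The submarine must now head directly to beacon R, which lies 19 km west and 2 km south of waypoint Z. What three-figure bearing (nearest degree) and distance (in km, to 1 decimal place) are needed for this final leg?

Leg 1 (263°, 25 km): east 25 sin 263° = -24.81, north 25 cos 263° = -3.05
Leg 2 (034°, 9 km): east 9 sin 34° = 5.03, north 9 cos 34° = 7.46
Leg 3 (325°, 35 km): east 35 sin 325° = -20.08, north 35 cos 325° = 28.67
Current position: (-39.86, 33.08). Target: (-19, -2). Remaining: Δeast = 20.86, Δnorth = -35.08.
Bearing = atan2(20.86, -35.08) mod 360° = 149.27°; distance = √((20.86)² + (-35.08)²) = 40.816 km.

149°, 40.8 km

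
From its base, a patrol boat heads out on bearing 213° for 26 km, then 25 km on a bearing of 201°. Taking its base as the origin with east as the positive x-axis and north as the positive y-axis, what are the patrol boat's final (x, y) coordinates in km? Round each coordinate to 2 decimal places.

Leg 1 (213°, 26 km): east 26 sin 213° = -14.16, north 26 cos 213° = -21.81
Leg 2 (201°, 25 km): east 25 sin 201° = -8.96, north 25 cos 201° = -23.34
Summing: -23.12 km east, -45.14 km north → (-23.12, -45.14).

(-23.12, -45.14)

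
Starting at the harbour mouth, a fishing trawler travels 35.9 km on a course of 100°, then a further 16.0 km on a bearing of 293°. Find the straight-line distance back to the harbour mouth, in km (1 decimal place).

Leg 1 (100°, 35.9 km): east 35.9 sin 100° = 35.35, north 35.9 cos 100° = -6.23
Leg 2 (293°, 16.0 km): east 16.0 sin 293° = -14.73, north 16.0 cos 293° = 6.25
Net: 20.63 east, 0.02 north. Distance = √((20.63)² + (0.02)²) = 20.627 km.

20.6 km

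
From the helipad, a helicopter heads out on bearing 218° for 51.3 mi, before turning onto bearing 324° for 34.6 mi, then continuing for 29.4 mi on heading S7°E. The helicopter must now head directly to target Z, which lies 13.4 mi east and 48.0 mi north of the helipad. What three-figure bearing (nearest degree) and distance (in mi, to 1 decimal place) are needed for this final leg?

Leg 1 (218°, 51.3 mi): east 51.3 sin 218° = -31.58, north 51.3 cos 218° = -40.42
Leg 2 (324°, 34.6 mi): east 34.6 sin 324° = -20.34, north 34.6 cos 324° = 27.99
Leg 3 (S7°E, 29.4 mi): east 29.4 sin 173° = 3.58, north 29.4 cos 173° = -29.18
Current position: (-48.34, -41.61). Target: (13.4, 48.0). Remaining: Δeast = 61.74, Δnorth = 89.61.
Bearing = atan2(61.74, 89.61) mod 360° = 34.56°; distance = √((61.74)² + (89.61)²) = 108.822 mi.

035°, 108.8 mi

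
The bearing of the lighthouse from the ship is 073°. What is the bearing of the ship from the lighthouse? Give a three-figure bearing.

Back-bearing = 073° + 180° = 253°.

253°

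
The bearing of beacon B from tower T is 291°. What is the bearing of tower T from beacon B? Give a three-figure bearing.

Back-bearing = 291° − 180° = 111°.

111°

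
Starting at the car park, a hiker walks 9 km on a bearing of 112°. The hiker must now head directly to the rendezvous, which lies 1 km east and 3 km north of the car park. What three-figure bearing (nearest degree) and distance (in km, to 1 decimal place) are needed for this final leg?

311°, 9.7 km

Leg 1 (112°, 9 km): east 9 sin 112° = 8.34, north 9 cos 112° = -3.37
Current position: (8.34, -3.37). Target: (1, 3). Remaining: Δeast = -7.34, Δnorth = 6.37.
Bearing = atan2(-7.34, 6.37) mod 360° = 310.94°; distance = √((-7.34)² + (6.37)²) = 9.723 km.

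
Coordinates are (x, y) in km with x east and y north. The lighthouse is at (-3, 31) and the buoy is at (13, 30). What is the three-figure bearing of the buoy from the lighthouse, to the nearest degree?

Δeast = 13 − -3 = 16.00; Δnorth = 30 − 31 = -1.00.
Bearing = atan2(Δeast, Δnorth) mod 360° = 93.58° ≈ 094°.

094°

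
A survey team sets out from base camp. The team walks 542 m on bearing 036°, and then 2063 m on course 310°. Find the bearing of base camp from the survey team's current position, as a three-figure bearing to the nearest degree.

144°

Leg 1 (036°, 542 m): east 542 sin 36° = 318.58, north 542 cos 36° = 438.49
Leg 2 (310°, 2063 m): east 2063 sin 310° = -1580.35, north 2063 cos 310° = 1326.07
Net displacement: -1261.77 east, 1764.56 north. Direction back to start is (1261.77, -1764.56): bearing = atan2(1261.77, -1764.56) mod 360° = 144.43° ≈ 144°.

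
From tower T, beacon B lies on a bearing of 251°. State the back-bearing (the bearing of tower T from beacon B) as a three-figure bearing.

071°

Back-bearing = 251° − 180° = 071°.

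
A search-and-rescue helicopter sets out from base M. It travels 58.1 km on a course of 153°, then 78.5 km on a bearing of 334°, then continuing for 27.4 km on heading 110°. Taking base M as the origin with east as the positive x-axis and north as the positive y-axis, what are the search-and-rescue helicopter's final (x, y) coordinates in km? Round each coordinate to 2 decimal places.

(17.71, 9.42)

Leg 1 (153°, 58.1 km): east 58.1 sin 153° = 26.38, north 58.1 cos 153° = -51.77
Leg 2 (334°, 78.5 km): east 78.5 sin 334° = -34.41, north 78.5 cos 334° = 70.56
Leg 3 (110°, 27.4 km): east 27.4 sin 110° = 25.75, north 27.4 cos 110° = -9.37
Summing: 17.71 km east, 9.42 km north → (17.71, 9.42).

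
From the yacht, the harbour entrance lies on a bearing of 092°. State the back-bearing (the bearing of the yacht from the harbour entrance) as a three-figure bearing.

272°

Back-bearing = 092° + 180° = 272°.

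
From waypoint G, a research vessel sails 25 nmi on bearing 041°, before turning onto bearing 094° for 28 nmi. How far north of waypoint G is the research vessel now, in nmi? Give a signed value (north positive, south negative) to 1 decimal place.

Leg 1 (041°, 25 nmi): east 25 sin 41° = 16.40, north 25 cos 41° = 18.87
Leg 2 (094°, 28 nmi): east 28 sin 94° = 27.93, north 28 cos 94° = -1.95
Net north component: 16.91 nmi.

16.9 nmi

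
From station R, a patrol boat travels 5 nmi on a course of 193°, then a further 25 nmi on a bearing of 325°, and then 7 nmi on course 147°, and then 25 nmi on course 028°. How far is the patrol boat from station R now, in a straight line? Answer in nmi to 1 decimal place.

Leg 1 (193°, 5 nmi): east 5 sin 193° = -1.12, north 5 cos 193° = -4.87
Leg 2 (325°, 25 nmi): east 25 sin 325° = -14.34, north 25 cos 325° = 20.48
Leg 3 (147°, 7 nmi): east 7 sin 147° = 3.81, north 7 cos 147° = -5.87
Leg 4 (028°, 25 nmi): east 25 sin 28° = 11.74, north 25 cos 28° = 22.07
Net: 0.09 east, 31.81 north. Distance = √((0.09)² + (31.81)²) = 31.810 nmi.

31.8 nmi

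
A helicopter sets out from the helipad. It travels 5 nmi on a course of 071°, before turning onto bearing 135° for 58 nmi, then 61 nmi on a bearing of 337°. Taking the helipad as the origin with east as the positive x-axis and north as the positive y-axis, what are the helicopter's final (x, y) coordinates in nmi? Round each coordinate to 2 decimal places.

(21.91, 16.77)

Leg 1 (071°, 5 nmi): east 5 sin 71° = 4.73, north 5 cos 71° = 1.63
Leg 2 (135°, 58 nmi): east 58 sin 135° = 41.01, north 58 cos 135° = -41.01
Leg 3 (337°, 61 nmi): east 61 sin 337° = -23.83, north 61 cos 337° = 56.15
Summing: 21.91 nmi east, 16.77 nmi north → (21.91, 16.77).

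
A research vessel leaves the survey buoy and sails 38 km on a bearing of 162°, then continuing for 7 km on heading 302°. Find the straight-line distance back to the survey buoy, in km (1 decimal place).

Leg 1 (162°, 38 km): east 38 sin 162° = 11.74, north 38 cos 162° = -36.14
Leg 2 (302°, 7 km): east 7 sin 302° = -5.94, north 7 cos 302° = 3.71
Net: 5.81 east, -32.43 north. Distance = √((5.81)² + (-32.43)²) = 32.946 km.

32.9 km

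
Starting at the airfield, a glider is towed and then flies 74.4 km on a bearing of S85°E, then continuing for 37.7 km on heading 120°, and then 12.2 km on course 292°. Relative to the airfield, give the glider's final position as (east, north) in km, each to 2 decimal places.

Leg 1 (S85°E, 74.4 km): east 74.4 sin 95° = 74.12, north 74.4 cos 95° = -6.48
Leg 2 (120°, 37.7 km): east 37.7 sin 120° = 32.65, north 37.7 cos 120° = -18.85
Leg 3 (292°, 12.2 km): east 12.2 sin 292° = -11.31, north 12.2 cos 292° = 4.57
Summing: 95.45 km east, -20.76 km north → (95.45, -20.76).

(95.45, -20.76)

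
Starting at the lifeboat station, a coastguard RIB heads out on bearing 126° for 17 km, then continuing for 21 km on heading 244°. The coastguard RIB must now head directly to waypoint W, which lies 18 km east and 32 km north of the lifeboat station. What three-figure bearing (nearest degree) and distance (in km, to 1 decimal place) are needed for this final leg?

Leg 1 (126°, 17 km): east 17 sin 126° = 13.75, north 17 cos 126° = -9.99
Leg 2 (244°, 21 km): east 21 sin 244° = -18.87, north 21 cos 244° = -9.21
Current position: (-5.12, -19.20). Target: (18, 32). Remaining: Δeast = 23.12, Δnorth = 51.20.
Bearing = atan2(23.12, 51.20) mod 360° = 24.30°; distance = √((23.12)² + (51.20)²) = 56.177 km.

024°, 56.2 km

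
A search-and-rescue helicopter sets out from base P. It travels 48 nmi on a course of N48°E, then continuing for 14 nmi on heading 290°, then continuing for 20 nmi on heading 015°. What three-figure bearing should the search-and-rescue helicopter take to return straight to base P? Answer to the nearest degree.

206°

Leg 1 (N48°E, 48 nmi): east 48 sin 48° = 35.67, north 48 cos 48° = 32.12
Leg 2 (290°, 14 nmi): east 14 sin 290° = -13.16, north 14 cos 290° = 4.79
Leg 3 (015°, 20 nmi): east 20 sin 15° = 5.18, north 20 cos 15° = 19.32
Net displacement: 27.69 east, 56.23 north. Direction back to start is (-27.69, -56.23): bearing = atan2(-27.69, -56.23) mod 360° = 206.22° ≈ 206°.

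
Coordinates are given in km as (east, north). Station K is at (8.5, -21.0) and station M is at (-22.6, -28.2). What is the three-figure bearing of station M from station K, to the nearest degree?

257°

Δeast = -22.6 − 8.5 = -31.10; Δnorth = -28.2 − -21.0 = -7.20.
Bearing = atan2(Δeast, Δnorth) mod 360° = 256.97° ≈ 257°.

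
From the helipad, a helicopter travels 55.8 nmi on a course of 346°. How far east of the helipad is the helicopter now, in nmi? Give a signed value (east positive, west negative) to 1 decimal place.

Leg 1 (346°, 55.8 nmi): east 55.8 sin 346° = -13.50, north 55.8 cos 346° = 54.14
Net east component: -13.50 nmi.

-13.5 nmi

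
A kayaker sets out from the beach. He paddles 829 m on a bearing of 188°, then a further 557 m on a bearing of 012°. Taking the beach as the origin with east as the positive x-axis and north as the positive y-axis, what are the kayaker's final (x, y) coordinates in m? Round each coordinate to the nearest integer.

Leg 1 (188°, 829 m): east 829 sin 188° = -115.37, north 829 cos 188° = -820.93
Leg 2 (012°, 557 m): east 557 sin 12° = 115.81, north 557 cos 12° = 544.83
Summing: 0.43 m east, -276.10 m north → (0, -276).

(0, -276)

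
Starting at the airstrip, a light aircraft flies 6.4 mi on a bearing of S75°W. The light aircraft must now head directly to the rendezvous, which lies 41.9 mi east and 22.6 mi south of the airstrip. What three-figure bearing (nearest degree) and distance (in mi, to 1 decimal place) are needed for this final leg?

114°, 52.4 mi

Leg 1 (S75°W, 6.4 mi): east 6.4 sin 255° = -6.18, north 6.4 cos 255° = -1.66
Current position: (-6.18, -1.66). Target: (41.9, -22.6). Remaining: Δeast = 48.08, Δnorth = -20.94.
Bearing = atan2(48.08, -20.94) mod 360° = 113.54°; distance = √((48.08)² + (-20.94)²) = 52.445 mi.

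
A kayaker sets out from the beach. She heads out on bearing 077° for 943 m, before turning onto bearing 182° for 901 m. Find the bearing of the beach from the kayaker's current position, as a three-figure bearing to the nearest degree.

308°

Leg 1 (077°, 943 m): east 943 sin 77° = 918.83, north 943 cos 77° = 212.13
Leg 2 (182°, 901 m): east 901 sin 182° = -31.44, north 901 cos 182° = -900.45
Net displacement: 887.39 east, -688.32 north. Direction back to start is (-887.39, 688.32): bearing = atan2(-887.39, 688.32) mod 360° = 307.80° ≈ 308°.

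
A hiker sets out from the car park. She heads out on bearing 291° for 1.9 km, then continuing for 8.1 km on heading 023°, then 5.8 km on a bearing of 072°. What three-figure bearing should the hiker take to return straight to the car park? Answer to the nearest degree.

Leg 1 (291°, 1.9 km): east 1.9 sin 291° = -1.77, north 1.9 cos 291° = 0.68
Leg 2 (023°, 8.1 km): east 8.1 sin 23° = 3.16, north 8.1 cos 23° = 7.46
Leg 3 (072°, 5.8 km): east 5.8 sin 72° = 5.52, north 5.8 cos 72° = 1.79
Net displacement: 6.91 east, 9.93 north. Direction back to start is (-6.91, -9.93): bearing = atan2(-6.91, -9.93) mod 360° = 214.82° ≈ 215°.

215°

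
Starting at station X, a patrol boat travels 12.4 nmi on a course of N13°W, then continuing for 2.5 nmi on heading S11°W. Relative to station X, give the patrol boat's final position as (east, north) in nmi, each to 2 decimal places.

(-3.27, 9.63)

Leg 1 (N13°W, 12.4 nmi): east 12.4 sin 347° = -2.79, north 12.4 cos 347° = 12.08
Leg 2 (S11°W, 2.5 nmi): east 2.5 sin 191° = -0.48, north 2.5 cos 191° = -2.45
Summing: -3.27 nmi east, 9.63 nmi north → (-3.27, 9.63).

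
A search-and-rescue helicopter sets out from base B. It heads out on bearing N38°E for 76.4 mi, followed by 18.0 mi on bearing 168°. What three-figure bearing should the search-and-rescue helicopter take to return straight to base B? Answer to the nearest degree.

230°

Leg 1 (N38°E, 76.4 mi): east 76.4 sin 38° = 47.04, north 76.4 cos 38° = 60.20
Leg 2 (168°, 18.0 mi): east 18.0 sin 168° = 3.74, north 18.0 cos 168° = -17.61
Net displacement: 50.78 east, 42.60 north. Direction back to start is (-50.78, -42.60): bearing = atan2(-50.78, -42.60) mod 360° = 230.01° ≈ 230°.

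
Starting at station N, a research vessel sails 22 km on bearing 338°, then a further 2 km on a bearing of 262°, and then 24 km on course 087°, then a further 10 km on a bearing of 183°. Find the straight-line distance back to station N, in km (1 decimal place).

Leg 1 (338°, 22 km): east 22 sin 338° = -8.24, north 22 cos 338° = 20.40
Leg 2 (262°, 2 km): east 2 sin 262° = -1.98, north 2 cos 262° = -0.28
Leg 3 (087°, 24 km): east 24 sin 87° = 23.97, north 24 cos 87° = 1.26
Leg 4 (183°, 10 km): east 10 sin 183° = -0.52, north 10 cos 183° = -9.99
Net: 13.22 east, 11.39 north. Distance = √((13.22)² + (11.39)²) = 17.451 km.

17.5 km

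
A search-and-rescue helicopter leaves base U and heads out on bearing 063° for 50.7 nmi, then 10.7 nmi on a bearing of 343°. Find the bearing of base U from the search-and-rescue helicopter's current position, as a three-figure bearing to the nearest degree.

232°

Leg 1 (063°, 50.7 nmi): east 50.7 sin 63° = 45.17, north 50.7 cos 63° = 23.02
Leg 2 (343°, 10.7 nmi): east 10.7 sin 343° = -3.13, north 10.7 cos 343° = 10.23
Net displacement: 42.05 east, 33.25 north. Direction back to start is (-42.05, -33.25): bearing = atan2(-42.05, -33.25) mod 360° = 231.66° ≈ 232°.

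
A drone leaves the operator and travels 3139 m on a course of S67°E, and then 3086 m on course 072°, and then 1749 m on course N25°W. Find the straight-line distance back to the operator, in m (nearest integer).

Leg 1 (S67°E, 3139 m): east 3139 sin 113° = 2889.46, north 3139 cos 113° = -1226.51
Leg 2 (072°, 3086 m): east 3086 sin 72° = 2934.96, north 3086 cos 72° = 953.63
Leg 3 (N25°W, 1749 m): east 1749 sin 335° = -739.16, north 1749 cos 335° = 1585.13
Net: 5085.27 east, 1312.25 north. Distance = √((5085.27)² + (1312.25)²) = 5251.851 m.

5252 m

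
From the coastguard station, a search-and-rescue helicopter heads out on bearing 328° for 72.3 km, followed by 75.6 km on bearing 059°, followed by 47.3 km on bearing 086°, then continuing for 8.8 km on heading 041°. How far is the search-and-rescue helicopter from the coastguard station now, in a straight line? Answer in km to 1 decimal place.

Leg 1 (328°, 72.3 km): east 72.3 sin 328° = -38.31, north 72.3 cos 328° = 61.31
Leg 2 (059°, 75.6 km): east 75.6 sin 59° = 64.80, north 75.6 cos 59° = 38.94
Leg 3 (086°, 47.3 km): east 47.3 sin 86° = 47.18, north 47.3 cos 86° = 3.30
Leg 4 (041°, 8.8 km): east 8.8 sin 41° = 5.77, north 8.8 cos 41° = 6.64
Net: 79.45 east, 110.19 north. Distance = √((79.45)² + (110.19)²) = 135.845 km.

135.8 km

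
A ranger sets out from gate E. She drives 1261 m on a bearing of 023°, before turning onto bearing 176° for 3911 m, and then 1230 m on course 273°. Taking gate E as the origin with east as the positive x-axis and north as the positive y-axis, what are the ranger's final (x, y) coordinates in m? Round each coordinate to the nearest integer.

(-463, -2676)

Leg 1 (023°, 1261 m): east 1261 sin 23° = 492.71, north 1261 cos 23° = 1160.76
Leg 2 (176°, 3911 m): east 3911 sin 176° = 272.82, north 3911 cos 176° = -3901.47
Leg 3 (273°, 1230 m): east 1230 sin 273° = -1228.31, north 1230 cos 273° = 64.37
Summing: -462.78 m east, -2676.34 m north → (-463, -2676).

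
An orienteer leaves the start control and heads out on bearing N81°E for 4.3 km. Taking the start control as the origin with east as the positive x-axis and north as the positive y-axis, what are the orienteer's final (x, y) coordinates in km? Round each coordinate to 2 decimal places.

Leg 1 (N81°E, 4.3 km): east 4.3 sin 81° = 4.25, north 4.3 cos 81° = 0.67
Summing: 4.25 km east, 0.67 km north → (4.25, 0.67).

(4.25, 0.67)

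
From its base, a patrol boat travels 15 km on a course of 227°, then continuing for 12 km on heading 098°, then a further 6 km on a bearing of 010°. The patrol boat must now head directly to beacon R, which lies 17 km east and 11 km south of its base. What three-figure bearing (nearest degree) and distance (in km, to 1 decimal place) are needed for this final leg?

Leg 1 (227°, 15 km): east 15 sin 227° = -10.97, north 15 cos 227° = -10.23
Leg 2 (098°, 12 km): east 12 sin 98° = 11.88, north 12 cos 98° = -1.67
Leg 3 (010°, 6 km): east 6 sin 10° = 1.04, north 6 cos 10° = 5.91
Current position: (1.95, -5.99). Target: (17, -11). Remaining: Δeast = 15.05, Δnorth = -5.01.
Bearing = atan2(15.05, -5.01) mod 360° = 108.41°; distance = √((15.05)² + (-5.01)²) = 15.857 km.

108°, 15.9 km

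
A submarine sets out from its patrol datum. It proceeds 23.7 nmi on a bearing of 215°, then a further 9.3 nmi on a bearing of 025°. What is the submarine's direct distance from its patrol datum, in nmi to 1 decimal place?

14.6 nmi

Leg 1 (215°, 23.7 nmi): east 23.7 sin 215° = -13.59, north 23.7 cos 215° = -19.41
Leg 2 (025°, 9.3 nmi): east 9.3 sin 25° = 3.93, north 9.3 cos 25° = 8.43
Net: -9.66 east, -10.99 north. Distance = √((-9.66)² + (-10.99)²) = 14.631 nmi.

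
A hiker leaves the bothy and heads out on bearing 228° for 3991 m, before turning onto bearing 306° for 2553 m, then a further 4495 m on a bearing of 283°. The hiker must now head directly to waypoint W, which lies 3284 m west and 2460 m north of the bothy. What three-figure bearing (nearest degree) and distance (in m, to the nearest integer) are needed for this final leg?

Leg 1 (228°, 3991 m): east 3991 sin 228° = -2965.89, north 3991 cos 228° = -2670.50
Leg 2 (306°, 2553 m): east 2553 sin 306° = -2065.42, north 2553 cos 306° = 1500.62
Leg 3 (283°, 4495 m): east 4495 sin 283° = -4379.79, north 4495 cos 283° = 1011.15
Current position: (-9411.10, -158.73). Target: (-3284, 2460). Remaining: Δeast = 6127.10, Δnorth = 2618.73.
Bearing = atan2(6127.10, 2618.73) mod 360° = 66.86°; distance = √((6127.10)² + (2618.73)²) = 6663.269 m.

067°, 6663 m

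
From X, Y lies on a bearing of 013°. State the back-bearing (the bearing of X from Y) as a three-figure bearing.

193°

Back-bearing = 013° + 180° = 193°.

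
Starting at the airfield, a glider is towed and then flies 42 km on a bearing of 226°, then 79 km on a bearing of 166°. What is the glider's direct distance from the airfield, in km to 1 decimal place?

106.4 km

Leg 1 (226°, 42 km): east 42 sin 226° = -30.21, north 42 cos 226° = -29.18
Leg 2 (166°, 79 km): east 79 sin 166° = 19.11, north 79 cos 166° = -76.65
Net: -11.10 east, -105.83 north. Distance = √((-11.10)² + (-105.83)²) = 106.410 km.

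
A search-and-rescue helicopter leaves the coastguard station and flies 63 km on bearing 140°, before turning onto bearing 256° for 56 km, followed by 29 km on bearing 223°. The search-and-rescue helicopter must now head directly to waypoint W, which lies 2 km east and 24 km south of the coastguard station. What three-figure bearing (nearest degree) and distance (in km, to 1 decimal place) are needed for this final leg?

031°, 68.9 km

Leg 1 (140°, 63 km): east 63 sin 140° = 40.50, north 63 cos 140° = -48.26
Leg 2 (256°, 56 km): east 56 sin 256° = -54.34, north 56 cos 256° = -13.55
Leg 3 (223°, 29 km): east 29 sin 223° = -19.78, north 29 cos 223° = -21.21
Current position: (-33.62, -83.02). Target: (2, -24). Remaining: Δeast = 35.62, Δnorth = 59.02.
Bearing = atan2(35.62, 59.02) mod 360° = 31.11°; distance = √((35.62)² + (59.02)²) = 68.933 km.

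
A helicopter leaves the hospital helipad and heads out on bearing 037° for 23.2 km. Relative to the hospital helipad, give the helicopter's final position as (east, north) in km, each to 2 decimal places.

Leg 1 (037°, 23.2 km): east 23.2 sin 37° = 13.96, north 23.2 cos 37° = 18.53
Summing: 13.96 km east, 18.53 km north → (13.96, 18.53).

(13.96, 18.53)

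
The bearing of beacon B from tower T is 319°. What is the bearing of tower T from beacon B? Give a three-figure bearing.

139°

Back-bearing = 319° − 180° = 139°.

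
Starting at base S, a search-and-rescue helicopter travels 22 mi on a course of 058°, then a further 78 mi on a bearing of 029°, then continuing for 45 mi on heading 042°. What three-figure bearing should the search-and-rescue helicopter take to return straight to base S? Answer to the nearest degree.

217°

Leg 1 (058°, 22 mi): east 22 sin 58° = 18.66, north 22 cos 58° = 11.66
Leg 2 (029°, 78 mi): east 78 sin 29° = 37.82, north 78 cos 29° = 68.22
Leg 3 (042°, 45 mi): east 45 sin 42° = 30.11, north 45 cos 42° = 33.44
Net displacement: 86.58 east, 113.32 north. Direction back to start is (-86.58, -113.32): bearing = atan2(-86.58, -113.32) mod 360° = 217.38° ≈ 217°.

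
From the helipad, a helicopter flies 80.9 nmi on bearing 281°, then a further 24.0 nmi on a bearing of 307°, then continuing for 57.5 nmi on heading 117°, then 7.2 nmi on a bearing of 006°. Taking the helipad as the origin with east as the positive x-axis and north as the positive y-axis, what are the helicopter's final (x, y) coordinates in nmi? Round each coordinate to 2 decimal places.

Leg 1 (281°, 80.9 nmi): east 80.9 sin 281° = -79.41, north 80.9 cos 281° = 15.44
Leg 2 (307°, 24.0 nmi): east 24.0 sin 307° = -19.17, north 24.0 cos 307° = 14.44
Leg 3 (117°, 57.5 nmi): east 57.5 sin 117° = 51.23, north 57.5 cos 117° = -26.10
Leg 4 (006°, 7.2 nmi): east 7.2 sin 6° = 0.75, north 7.2 cos 6° = 7.16
Summing: -46.60 nmi east, 10.94 nmi north → (-46.60, 10.94).

(-46.60, 10.94)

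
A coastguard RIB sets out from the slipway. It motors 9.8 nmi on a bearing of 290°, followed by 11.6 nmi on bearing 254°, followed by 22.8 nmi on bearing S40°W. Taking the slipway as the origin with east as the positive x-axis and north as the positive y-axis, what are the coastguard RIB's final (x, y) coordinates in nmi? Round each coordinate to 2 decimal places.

(-35.02, -17.31)

Leg 1 (290°, 9.8 nmi): east 9.8 sin 290° = -9.21, north 9.8 cos 290° = 3.35
Leg 2 (254°, 11.6 nmi): east 11.6 sin 254° = -11.15, north 11.6 cos 254° = -3.20
Leg 3 (S40°W, 22.8 nmi): east 22.8 sin 220° = -14.66, north 22.8 cos 220° = -17.47
Summing: -35.02 nmi east, -17.31 nmi north → (-35.02, -17.31).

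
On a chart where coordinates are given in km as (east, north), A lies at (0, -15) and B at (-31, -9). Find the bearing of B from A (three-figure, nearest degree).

Δeast = -31 − 0 = -31.00; Δnorth = -9 − -15 = 6.00.
Bearing = atan2(Δeast, Δnorth) mod 360° = 280.95° ≈ 281°.

281°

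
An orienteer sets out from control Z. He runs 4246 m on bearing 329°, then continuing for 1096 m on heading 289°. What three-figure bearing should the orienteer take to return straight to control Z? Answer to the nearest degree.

Leg 1 (329°, 4246 m): east 4246 sin 329° = -2186.85, north 4246 cos 329° = 3639.53
Leg 2 (289°, 1096 m): east 1096 sin 289° = -1036.29, north 1096 cos 289° = 356.82
Net displacement: -3223.14 east, 3996.36 north. Direction back to start is (3223.14, -3996.36): bearing = atan2(3223.14, -3996.36) mod 360° = 141.11° ≈ 141°.

141°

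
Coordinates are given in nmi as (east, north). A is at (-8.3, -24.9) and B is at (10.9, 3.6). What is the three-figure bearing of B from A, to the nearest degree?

Δeast = 10.9 − -8.3 = 19.20; Δnorth = 3.6 − -24.9 = 28.50.
Bearing = atan2(Δeast, Δnorth) mod 360° = 33.97° ≈ 034°.

034°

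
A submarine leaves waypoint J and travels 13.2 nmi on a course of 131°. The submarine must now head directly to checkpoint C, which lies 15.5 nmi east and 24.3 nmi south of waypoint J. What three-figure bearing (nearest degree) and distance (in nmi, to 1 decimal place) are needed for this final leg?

Leg 1 (131°, 13.2 nmi): east 13.2 sin 131° = 9.96, north 13.2 cos 131° = -8.66
Current position: (9.96, -8.66). Target: (15.5, -24.3). Remaining: Δeast = 5.54, Δnorth = -15.64.
Bearing = atan2(5.54, -15.64) mod 360° = 160.50°; distance = √((5.54)² + (-15.64)²) = 16.591 nmi.

161°, 16.6 nmi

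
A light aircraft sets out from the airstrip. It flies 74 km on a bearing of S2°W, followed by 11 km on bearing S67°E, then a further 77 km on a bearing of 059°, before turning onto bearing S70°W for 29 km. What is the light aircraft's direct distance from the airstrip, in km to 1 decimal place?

Leg 1 (S2°W, 74 km): east 74 sin 182° = -2.58, north 74 cos 182° = -73.95
Leg 2 (S67°E, 11 km): east 11 sin 113° = 10.13, north 11 cos 113° = -4.30
Leg 3 (059°, 77 km): east 77 sin 59° = 66.00, north 77 cos 59° = 39.66
Leg 4 (S70°W, 29 km): east 29 sin 250° = -27.25, north 29 cos 250° = -9.92
Net: 46.29 east, -48.51 north. Distance = √((46.29)² + (-48.51)²) = 67.057 km.

67.1 km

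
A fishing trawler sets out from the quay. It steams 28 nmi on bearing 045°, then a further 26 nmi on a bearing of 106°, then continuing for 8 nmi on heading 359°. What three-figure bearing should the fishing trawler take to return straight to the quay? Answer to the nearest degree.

245°

Leg 1 (045°, 28 nmi): east 28 sin 45° = 19.80, north 28 cos 45° = 19.80
Leg 2 (106°, 26 nmi): east 26 sin 106° = 24.99, north 26 cos 106° = -7.17
Leg 3 (359°, 8 nmi): east 8 sin 359° = -0.14, north 8 cos 359° = 8.00
Net displacement: 44.65 east, 20.63 north. Direction back to start is (-44.65, -20.63): bearing = atan2(-44.65, -20.63) mod 360° = 245.20° ≈ 245°.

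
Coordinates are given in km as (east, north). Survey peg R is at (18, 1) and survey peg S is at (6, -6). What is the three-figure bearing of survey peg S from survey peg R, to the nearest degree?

240°

Δeast = 6 − 18 = -12.00; Δnorth = -6 − 1 = -7.00.
Bearing = atan2(Δeast, Δnorth) mod 360° = 239.74° ≈ 240°.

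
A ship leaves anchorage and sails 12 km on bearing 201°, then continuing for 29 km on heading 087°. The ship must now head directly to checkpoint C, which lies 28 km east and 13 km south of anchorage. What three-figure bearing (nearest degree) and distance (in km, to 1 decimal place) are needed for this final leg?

135°, 4.7 km

Leg 1 (201°, 12 km): east 12 sin 201° = -4.30, north 12 cos 201° = -11.20
Leg 2 (087°, 29 km): east 29 sin 87° = 28.96, north 29 cos 87° = 1.52
Current position: (24.66, -9.69). Target: (28, -13). Remaining: Δeast = 3.34, Δnorth = -3.31.
Bearing = atan2(3.34, -3.31) mod 360° = 134.78°; distance = √((3.34)² + (-3.31)²) = 4.706 km.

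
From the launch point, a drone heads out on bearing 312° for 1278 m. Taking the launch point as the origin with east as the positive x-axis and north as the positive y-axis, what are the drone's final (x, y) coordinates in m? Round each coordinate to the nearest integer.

(-950, 855)

Leg 1 (312°, 1278 m): east 1278 sin 312° = -949.74, north 1278 cos 312° = 855.15
Summing: -949.74 m east, 855.15 m north → (-950, 855).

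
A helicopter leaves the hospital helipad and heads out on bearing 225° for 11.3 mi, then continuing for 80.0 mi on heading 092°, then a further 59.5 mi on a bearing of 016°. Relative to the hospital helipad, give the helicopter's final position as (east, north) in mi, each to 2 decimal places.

(88.36, 46.41)

Leg 1 (225°, 11.3 mi): east 11.3 sin 225° = -7.99, north 11.3 cos 225° = -7.99
Leg 2 (092°, 80.0 mi): east 80.0 sin 92° = 79.95, north 80.0 cos 92° = -2.79
Leg 3 (016°, 59.5 mi): east 59.5 sin 16° = 16.40, north 59.5 cos 16° = 57.20
Summing: 88.36 mi east, 46.41 mi north → (88.36, 46.41).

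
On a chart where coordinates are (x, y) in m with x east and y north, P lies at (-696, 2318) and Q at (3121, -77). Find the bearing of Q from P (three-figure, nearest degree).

Δeast = 3121 − -696 = 3817.00; Δnorth = -77 − 2318 = -2395.00.
Bearing = atan2(Δeast, Δnorth) mod 360° = 122.11° ≈ 122°.

122°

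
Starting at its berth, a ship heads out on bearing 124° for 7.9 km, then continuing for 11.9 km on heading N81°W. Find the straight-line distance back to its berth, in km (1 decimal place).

5.8 km

Leg 1 (124°, 7.9 km): east 7.9 sin 124° = 6.55, north 7.9 cos 124° = -4.42
Leg 2 (N81°W, 11.9 km): east 11.9 sin 279° = -11.75, north 11.9 cos 279° = 1.86
Net: -5.20 east, -2.56 north. Distance = √((-5.20)² + (-2.56)²) = 5.798 km.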